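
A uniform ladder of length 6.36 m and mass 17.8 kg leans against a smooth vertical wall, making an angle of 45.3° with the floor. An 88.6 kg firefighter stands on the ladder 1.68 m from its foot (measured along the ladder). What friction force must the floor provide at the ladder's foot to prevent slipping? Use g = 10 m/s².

Choose the foot of the ladder as the axis so the floor normal and friction both act there and drop out.
Ladder weight 17.8×10 = 178 N acts at 3.18 m along the ladder; its horizontal arm is 3.18·cos45.3° = 2.237 m → τ = 398.2 N·m clockwise.
Firefighter: 88.6×10 = 886 N at 1.68 m → arm 1.182 m → τ = 1047 N·m clockwise.
Wall normal N acts horizontally at the top; its moment arm is the height L sinθ = 6.36·sin45.3° = 4.521 m, counterclockwise.
Setting net torque to zero: N × 4.521 = 1445 → N = 320 N.
ΣFx = 0: friction at the foot balances the wall's push, so f = N_wall = 320 N.

f ≈ 320 N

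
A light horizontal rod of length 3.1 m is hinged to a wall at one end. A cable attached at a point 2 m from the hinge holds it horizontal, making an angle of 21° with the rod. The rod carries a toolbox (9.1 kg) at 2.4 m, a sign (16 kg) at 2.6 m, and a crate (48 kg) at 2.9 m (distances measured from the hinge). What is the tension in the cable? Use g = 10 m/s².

Choose the hinge as the axis so the unknown hinge reaction has zero arm there.
Toolbox: 9.1 × 10 = 91 N down at 2.4 m → arm 2.4 m, τ = 91 × 2.4 = 218.4 N·m clockwise.
Sign: 16 × 10 = 160 N down at 2.6 m → arm 2.6 m, τ = 160 × 2.6 = 416 N·m clockwise.
Crate: 48 × 10 = 480 N down at 2.9 m → arm 2.9 m, τ = 480 × 2.9 = 1392 N·m clockwise.
Total clockwise load moment = 2026 N·m.
The cable tension T acts at 2 m; only its component perpendicular to the rod, T sinθ, produces torque. sin 21° = 0.3584.
Στ = 0 ⇒ T × 2 × 0.3584 = 2026 ⇒ T = 2026 / 0.7168 = 2830 N.

T ≈ 2830 N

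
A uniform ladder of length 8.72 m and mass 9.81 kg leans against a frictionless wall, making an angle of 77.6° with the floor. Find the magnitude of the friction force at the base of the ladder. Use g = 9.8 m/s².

f ≈ 10.6 N

About the foot of the ladder:
Ladder weight 9.81×9.8 = 96.14 N acts at 4.36 m along the ladder; its horizontal arm is 4.36·cos77.6° = 0.9362 m → τ = 90.01 N·m clockwise.
Wall normal N acts horizontally at the top; its moment arm is the height L sinθ = 8.72·sin77.6° = 8.517 m, counterclockwise.
Στ = 0 ⇒ N × 8.517 = 90.01 ⇒ N = 10.6 N.
ΣFx = 0: friction at the foot balances the wall's push, so f = N_wall = 10.6 N.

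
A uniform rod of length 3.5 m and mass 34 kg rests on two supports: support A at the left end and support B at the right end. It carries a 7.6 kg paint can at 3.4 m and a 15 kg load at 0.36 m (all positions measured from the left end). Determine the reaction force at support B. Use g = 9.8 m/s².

R_B ≈ 254 N

Sum moments about support A (its reaction then has zero moment arm).
Beam weight: 34 × 9.8 = 333.2 N down at 1.75 m → arm 1.75 m, τ = 333.2 × 1.75 = 583.1 N·m clockwise.
Paint can: 7.6 × 9.8 = 74.48 N down at 3.4 m → arm 3.4 m, τ = 74.48 × 3.4 = 253.2 N·m clockwise.
Load: 15 × 9.8 = 147 N down at 0.36 m → arm 0.36 m, τ = 147 × 0.36 = 52.92 N·m clockwise.
Net load moment about support A = 889.2 N·m clockwise.
Reaction R at support B is upward at 3.5 m, arm 3.5 m → moment R × 3.5 counterclockwise.
Στ = 0 ⇒ R × 3.5 = 889.2 ⇒ R = 254 N.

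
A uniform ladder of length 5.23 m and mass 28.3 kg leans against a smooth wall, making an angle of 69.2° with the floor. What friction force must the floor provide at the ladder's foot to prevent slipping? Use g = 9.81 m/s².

f ≈ 52.7 N

Take moments about the foot of the ladder.
Ladder weight 28.3×9.81 = 277.6 N acts at 2.615 m along the ladder; its horizontal arm is 2.615·cos69.2° = 0.9286 m → τ = 257.8 N·m clockwise.
Wall normal N acts horizontally at the top; its moment arm is the height L sinθ = 5.23·sin69.2° = 4.889 m, counterclockwise.
Στ = 0 ⇒ N × 4.889 = 257.8 ⇒ N = 52.7 N.
ΣFx = 0: friction at the foot balances the wall's push, so f = N_wall = 52.7 N.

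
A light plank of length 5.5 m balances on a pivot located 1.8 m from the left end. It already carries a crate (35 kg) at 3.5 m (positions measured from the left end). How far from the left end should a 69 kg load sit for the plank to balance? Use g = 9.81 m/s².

Sum moments about the pivot (at 1.8 m from the left end) (the support reaction has zero arm there).
Crate: 35 × 9.81 = 343.4 N down at 3.5 m → arm 1.7 m, τ = 343.4 × 1.7 = 583.8 N·m clockwise.
Net moment of existing loads = 583.8 N·m clockwise.
The load weighs 69 × 9.81 = 676.9 N and must supply an equal counterclockwise moment, so its lever arm about the pivot is 583.8 / 676.9 = 0.862 m.
That puts it at 1.8 − 0.862 = 0.938 m from the left end.

x ≈ 0.938 m from the left end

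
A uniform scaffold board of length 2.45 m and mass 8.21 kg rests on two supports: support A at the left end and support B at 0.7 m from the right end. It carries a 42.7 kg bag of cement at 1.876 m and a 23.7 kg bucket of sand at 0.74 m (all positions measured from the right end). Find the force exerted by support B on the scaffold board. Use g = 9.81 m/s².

R_B ≈ 421 N

Choose support A as the axis so its reaction then has zero moment arm.
Beam weight: 8.21 × 9.81 = 80.54 N down at 1.225 m → arm 1.225 m, τ = 80.54 × 1.225 = 98.66 N·m clockwise.
Bag of cement: 42.7 × 9.81 = 418.9 N down at 1.876 m → arm 0.574 m, τ = 418.9 × 0.574 = 240.4 N·m clockwise.
Bucket of sand: 23.7 × 9.81 = 232.5 N down at 0.74 m → arm 1.71 m, τ = 232.5 × 1.71 = 397.6 N·m clockwise.
Net load moment about support A = 736.7 N·m clockwise.
Reaction R at support B is upward at 0.7 m, arm 1.75 m → moment R × 1.75 counterclockwise.
Στ = 0 ⇒ R × 1.75 = 736.7 ⇒ R = 421 N.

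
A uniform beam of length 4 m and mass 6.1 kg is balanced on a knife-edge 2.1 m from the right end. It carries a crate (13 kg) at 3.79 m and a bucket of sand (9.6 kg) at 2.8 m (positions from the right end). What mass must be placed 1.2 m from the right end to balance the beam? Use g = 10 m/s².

m ≈ 31.2 kg

Taking torques about the knife-edge (at 2.1 m from the right end):
Beam weight: 6.1 × 10 = 61 N down at 2 m → arm 0.1 m, τ = 61 × 0.1 = 6.1 N·m clockwise.
Crate: 13 × 10 = 130 N down at 3.79 m → arm 1.69 m, τ = 130 × 1.69 = 219.7 N·m counterclockwise.
Bucket of sand: 9.6 × 10 = 96 N down at 2.8 m → arm 0.7 m, τ = 96 × 0.7 = 67.2 N·m counterclockwise.
Net moment of known loads = 280.8 N·m counterclockwise.
An unknown mass m at 1.2 m has arm 0.9 m; its moment is m·g·0.9 clockwise.
Setting net torque to zero: m × 10 × 0.9 = 280.8 → m = 280.8 / (10 × 0.9) = 31.2 kg.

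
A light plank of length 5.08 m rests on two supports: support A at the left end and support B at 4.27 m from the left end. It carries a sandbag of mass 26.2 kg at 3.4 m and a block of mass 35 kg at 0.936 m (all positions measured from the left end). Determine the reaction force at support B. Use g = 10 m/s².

About support A:
Sandbag: 26.2 × 10 = 262 N down at 3.4 m → arm 3.4 m, τ = 262 × 3.4 = 890.8 N·m clockwise.
Block: 35 × 10 = 350 N down at 0.936 m → arm 0.936 m, τ = 350 × 0.936 = 327.6 N·m clockwise.
Net load moment about support A = 1218 N·m clockwise.
Reaction R at support B is upward at 4.27 m, arm 4.27 m → moment R × 4.27 counterclockwise.
Setting net torque to zero: R × 4.27 = 1218 → R = 285 N.

R_B ≈ 285 N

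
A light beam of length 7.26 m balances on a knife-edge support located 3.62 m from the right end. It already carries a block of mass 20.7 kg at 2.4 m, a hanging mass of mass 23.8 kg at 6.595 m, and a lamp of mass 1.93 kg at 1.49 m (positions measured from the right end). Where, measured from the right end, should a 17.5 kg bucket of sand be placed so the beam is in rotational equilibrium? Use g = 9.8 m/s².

Take moments about the knife-edge support (at 3.62 m from the right end).
Block: 20.7 × 9.8 = 202.9 N down at 2.4 m → arm 1.22 m, τ = 202.9 × 1.22 = 247.5 N·m clockwise.
Hanging mass: 23.8 × 9.8 = 233.2 N down at 6.595 m → arm 2.975 m, τ = 233.2 × 2.975 = 693.8 N·m counterclockwise.
Lamp: 1.93 × 9.8 = 18.91 N down at 1.49 m → arm 2.13 m, τ = 18.91 × 2.13 = 40.28 N·m clockwise.
Net moment of existing loads = 406 N·m counterclockwise.
The bucket of sand weighs 17.5 × 9.8 = 171.5 N and must supply an equal clockwise moment, so its lever arm about the knife-edge support is 406 / 171.5 = 2.37 m.
That puts it at 3.62 − 2.37 = 1.25 m from the right end.

x ≈ 1.25 m from the right end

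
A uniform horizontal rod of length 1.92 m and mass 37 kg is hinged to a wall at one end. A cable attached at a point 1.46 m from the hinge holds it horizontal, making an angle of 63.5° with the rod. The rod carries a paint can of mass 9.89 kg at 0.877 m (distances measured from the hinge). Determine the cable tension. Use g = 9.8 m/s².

About the hinge:
Beam weight: 37 × 9.8 = 362.6 N down at 0.96 m → arm 0.96 m, τ = 362.6 × 0.96 = 348.1 N·m clockwise.
Paint can: 9.89 × 9.8 = 96.92 N down at 0.877 m → arm 0.877 m, τ = 96.92 × 0.877 = 85 N·m clockwise.
Total clockwise load moment = 433.1 N·m.
The cable tension T acts at 1.46 m; only its component perpendicular to the rod, T sinθ, produces torque. sin 63.5° = 0.8949.
Setting net torque to zero: T × 1.46 × 0.8949 = 433.1 → T = 433.1 / 1.307 = 331 N.

T ≈ 331 N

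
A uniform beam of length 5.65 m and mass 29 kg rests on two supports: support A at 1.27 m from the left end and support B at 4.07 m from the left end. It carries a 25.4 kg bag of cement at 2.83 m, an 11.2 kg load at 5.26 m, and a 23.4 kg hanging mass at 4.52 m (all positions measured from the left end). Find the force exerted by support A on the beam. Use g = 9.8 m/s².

R_A ≈ 153 N

Take moments about support B.
Beam weight: 29 × 9.8 = 284.2 N down at 2.825 m → arm 1.245 m, τ = 284.2 × 1.245 = 353.8 N·m counterclockwise.
Bag of cement: 25.4 × 9.8 = 248.9 N down at 2.83 m → arm 1.24 m, τ = 248.9 × 1.24 = 308.6 N·m counterclockwise.
Load: 11.2 × 9.8 = 109.8 N down at 5.26 m → arm 1.19 m, τ = 109.8 × 1.19 = 130.7 N·m clockwise.
Hanging mass: 23.4 × 9.8 = 229.3 N down at 4.52 m → arm 0.45 m, τ = 229.3 × 0.45 = 103.2 N·m clockwise.
Net load moment about support B = 428.5 N·m counterclockwise.
Reaction R at support A is upward at 1.27 m, arm 2.8 m → moment R × 2.8 clockwise.
Στ = 0 ⇒ R × 2.8 = 428.5 ⇒ R = 153 N.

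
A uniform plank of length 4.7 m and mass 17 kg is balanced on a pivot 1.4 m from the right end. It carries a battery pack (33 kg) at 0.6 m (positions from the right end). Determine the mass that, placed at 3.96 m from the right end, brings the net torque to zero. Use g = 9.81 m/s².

Choose the pivot (at 1.4 m from the right end) as the axis so the support reaction has zero arm there.
Beam weight: 17 × 9.81 = 166.8 N down at 2.35 m → arm 0.95 m, τ = 166.8 × 0.95 = 158.5 N·m counterclockwise.
Battery pack: 33 × 9.81 = 323.7 N down at 0.6 m → arm 0.8 m, τ = 323.7 × 0.8 = 259 N·m clockwise.
Net moment of known loads = 100.5 N·m clockwise.
An unknown mass m at 3.96 m has arm 2.56 m; its moment is m·g·2.56 counterclockwise.
Balancing moments: m × 9.81 × 2.56 = 100.5, giving m = 100.5 / (9.81 × 2.56) = 4 kg.

m ≈ 4 kg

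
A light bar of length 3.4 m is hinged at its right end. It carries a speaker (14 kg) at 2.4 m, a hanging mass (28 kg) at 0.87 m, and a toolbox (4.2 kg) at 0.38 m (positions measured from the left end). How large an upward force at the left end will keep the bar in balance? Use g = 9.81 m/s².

F ≈ 281 N

Choose the right end as the axis so the unknown pivot reaction has zero arm there.
Speaker: 14 × 9.81 = 137.3 N down at 2.4 m → arm 1 m, τ = 137.3 × 1 = 137.3 N·m counterclockwise.
Hanging mass: 28 × 9.81 = 274.7 N down at 0.87 m → arm 2.53 m, τ = 274.7 × 2.53 = 695 N·m counterclockwise.
Toolbox: 4.2 × 9.81 = 41.2 N down at 0.38 m → arm 3.02 m, τ = 41.2 × 3.02 = 124.4 N·m counterclockwise.
Net moment of the loads = 956.7 N·m counterclockwise.
The upward force F acts at the left end, arm 3.4 m, giving F × 3.4 clockwise.
Balancing moments: F × 3.4 = 956.7, giving F = 956.7 / 3.4 = 281 N.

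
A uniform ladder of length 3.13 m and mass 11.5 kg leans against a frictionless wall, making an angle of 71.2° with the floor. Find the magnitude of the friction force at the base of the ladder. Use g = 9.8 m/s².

About the foot of the ladder:
Ladder weight 11.5×9.8 = 112.7 N acts at 1.565 m along the ladder; its horizontal arm is 1.565·cos71.2° = 0.5043 m → τ = 56.83 N·m clockwise.
Wall normal N acts horizontally at the top; its moment arm is the height L sinθ = 3.13·sin71.2° = 2.963 m, counterclockwise.
Στ = 0 ⇒ N × 2.963 = 56.83 ⇒ N = 19.2 N.
ΣFx = 0: friction at the foot balances the wall's push, so f = N_wall = 19.2 N.

f ≈ 19.2 N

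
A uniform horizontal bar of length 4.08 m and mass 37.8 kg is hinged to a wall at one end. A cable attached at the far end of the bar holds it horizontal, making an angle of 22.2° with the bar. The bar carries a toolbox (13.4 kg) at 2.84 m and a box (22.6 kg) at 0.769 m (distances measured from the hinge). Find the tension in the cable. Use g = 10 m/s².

T ≈ 860 N

Sum moments about the hinge (the unknown hinge reaction has zero arm there).
Beam weight: 37.8 × 10 = 378 N down at 2.04 m → arm 2.04 m, τ = 378 × 2.04 = 771.1 N·m clockwise.
Toolbox: 13.4 × 10 = 134 N down at 2.84 m → arm 2.84 m, τ = 134 × 2.84 = 380.6 N·m clockwise.
Box: 22.6 × 10 = 226 N down at 0.769 m → arm 0.769 m, τ = 226 × 0.769 = 173.8 N·m clockwise.
Total clockwise load moment = 1326 N·m.
The cable tension T acts at 4.08 m; only its component perpendicular to the bar, T sinθ, produces torque. sin 22.2° = 0.3778.
Στ = 0 ⇒ T × 4.08 × 0.3778 = 1326 ⇒ T = 1326 / 1.541 = 860 N.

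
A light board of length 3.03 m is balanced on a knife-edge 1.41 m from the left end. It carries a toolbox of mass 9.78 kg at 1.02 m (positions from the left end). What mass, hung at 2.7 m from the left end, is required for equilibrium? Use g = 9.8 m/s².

m ≈ 2.96 kg

About the knife-edge (at 1.41 m from the left end):
Toolbox: 9.78 × 9.8 = 95.84 N down at 1.02 m → arm 0.39 m, τ = 95.84 × 0.39 = 37.38 N·m counterclockwise.
Net moment of known loads = 37.38 N·m counterclockwise.
An unknown mass m at 2.7 m has arm 1.29 m; its moment is m·g·1.29 clockwise.
For rotational equilibrium, m × 9.8 × 1.29 = 37.38, so m = 37.38 / (9.8 × 1.29) = 2.96 kg.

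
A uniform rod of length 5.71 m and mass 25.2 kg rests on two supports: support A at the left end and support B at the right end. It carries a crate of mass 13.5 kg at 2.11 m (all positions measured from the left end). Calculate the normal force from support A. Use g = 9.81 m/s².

About support B:
Beam weight: 25.2 × 9.81 = 247.2 N down at 2.855 m → arm 2.855 m, τ = 247.2 × 2.855 = 705.8 N·m counterclockwise.
Crate: 13.5 × 9.81 = 132.4 N down at 2.11 m → arm 3.6 m, τ = 132.4 × 3.6 = 476.6 N·m counterclockwise.
Net load moment about support B = 1182 N·m counterclockwise.
Reaction R at support A is upward at 0 m, arm 5.71 m → moment R × 5.71 clockwise.
Στ = 0 ⇒ R × 5.71 = 1182 ⇒ R = 207 N.

R_A ≈ 207 N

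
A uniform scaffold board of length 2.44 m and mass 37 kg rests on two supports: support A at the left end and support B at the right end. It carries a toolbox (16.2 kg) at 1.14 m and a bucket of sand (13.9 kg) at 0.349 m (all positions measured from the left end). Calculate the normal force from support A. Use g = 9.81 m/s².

Choose support B as the axis so its reaction then has zero moment arm.
Beam weight: 37 × 9.81 = 363 N down at 1.22 m → arm 1.22 m, τ = 363 × 1.22 = 442.9 N·m counterclockwise.
Toolbox: 16.2 × 9.81 = 158.9 N down at 1.14 m → arm 1.3 m, τ = 158.9 × 1.3 = 206.6 N·m counterclockwise.
Bucket of sand: 13.9 × 9.81 = 136.4 N down at 0.349 m → arm 2.091 m, τ = 136.4 × 2.091 = 285.2 N·m counterclockwise.
Net load moment about support B = 934.7 N·m counterclockwise.
Reaction R at support A is upward at 0 m, arm 2.44 m → moment R × 2.44 clockwise.
Balancing moments: R × 2.44 = 934.7, giving R = 383 N.

R_A ≈ 383 N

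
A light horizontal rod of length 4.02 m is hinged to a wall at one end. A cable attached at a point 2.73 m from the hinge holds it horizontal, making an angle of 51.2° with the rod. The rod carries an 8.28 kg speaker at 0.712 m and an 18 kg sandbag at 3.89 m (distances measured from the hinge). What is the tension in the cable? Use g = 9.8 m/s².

T ≈ 350 N

Taking torques about the hinge:
Speaker: 8.28 × 9.8 = 81.14 N down at 0.712 m → arm 0.712 m, τ = 81.14 × 0.712 = 57.77 N·m clockwise.
Sandbag: 18 × 9.8 = 176.4 N down at 3.89 m → arm 3.89 m, τ = 176.4 × 3.89 = 686.2 N·m clockwise.
Total clockwise load moment = 744 N·m.
The cable tension T acts at 2.73 m; only its component perpendicular to the rod, T sinθ, produces torque. sin 51.2° = 0.7793.
Balancing moments: T × 2.73 × 0.7793 = 744, giving T = 744 / 2.127 = 350 N.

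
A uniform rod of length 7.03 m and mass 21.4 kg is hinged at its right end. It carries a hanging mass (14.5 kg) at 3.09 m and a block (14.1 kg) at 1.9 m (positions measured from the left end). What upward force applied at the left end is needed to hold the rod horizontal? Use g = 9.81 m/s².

About the right end:
Beam weight: 21.4 × 9.81 = 209.9 N down at 3.515 m → arm 3.515 m, τ = 209.9 × 3.515 = 737.8 N·m counterclockwise.
Hanging mass: 14.5 × 9.81 = 142.2 N down at 3.09 m → arm 3.94 m, τ = 142.2 × 3.94 = 560.3 N·m counterclockwise.
Block: 14.1 × 9.81 = 138.3 N down at 1.9 m → arm 5.13 m, τ = 138.3 × 5.13 = 709.5 N·m counterclockwise.
Net moment of the loads = 2008 N·m counterclockwise.
The upward force F acts at the left end, arm 7.03 m, giving F × 7.03 clockwise.
Balancing moments: F × 7.03 = 2008, giving F = 2008 / 7.03 = 286 N.

F ≈ 286 N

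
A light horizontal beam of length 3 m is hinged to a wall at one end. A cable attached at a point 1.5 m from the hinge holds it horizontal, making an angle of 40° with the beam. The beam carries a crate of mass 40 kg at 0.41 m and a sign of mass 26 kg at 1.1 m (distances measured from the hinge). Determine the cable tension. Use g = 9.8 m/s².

Take moments about the hinge.
Crate: 40 × 9.8 = 392 N down at 0.41 m → arm 0.41 m, τ = 392 × 0.41 = 160.7 N·m clockwise.
Sign: 26 × 9.8 = 254.8 N down at 1.1 m → arm 1.1 m, τ = 254.8 × 1.1 = 280.3 N·m clockwise.
Total clockwise load moment = 441 N·m.
The cable tension T acts at 1.5 m; only its component perpendicular to the beam, T sinθ, produces torque. sin 40° = 0.6428.
For rotational equilibrium, T × 1.5 × 0.6428 = 441, so T = 441 / 0.9642 = 457 N.

T ≈ 457 N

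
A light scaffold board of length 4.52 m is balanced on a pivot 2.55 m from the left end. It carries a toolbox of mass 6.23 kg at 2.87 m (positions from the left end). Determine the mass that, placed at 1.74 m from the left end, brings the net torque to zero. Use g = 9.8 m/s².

Taking torques about the pivot (at 2.55 m from the left end):
Toolbox: 6.23 × 9.8 = 61.05 N down at 2.87 m → arm 0.32 m, τ = 61.05 × 0.32 = 19.54 N·m clockwise.
Net moment of known loads = 19.54 N·m clockwise.
An unknown mass m at 1.74 m has arm 0.81 m; its moment is m·g·0.81 counterclockwise.
Στ = 0 ⇒ m × 9.8 × 0.81 = 19.54 ⇒ m = 19.54 / (9.8 × 0.81) = 2.46 kg.

m ≈ 2.46 kg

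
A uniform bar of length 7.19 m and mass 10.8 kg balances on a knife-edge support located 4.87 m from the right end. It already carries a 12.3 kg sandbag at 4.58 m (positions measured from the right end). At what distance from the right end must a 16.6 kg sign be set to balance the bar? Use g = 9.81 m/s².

x ≈ 5.91 m from the right end

Choose the knife-edge support (at 4.87 m from the right end) as the axis so the support reaction has zero arm there.
Beam weight: 10.8 × 9.81 = 105.9 N down at 3.595 m → arm 1.275 m, τ = 105.9 × 1.275 = 135 N·m clockwise.
Sandbag: 12.3 × 9.81 = 120.7 N down at 4.58 m → arm 0.29 m, τ = 120.7 × 0.29 = 35 N·m clockwise.
Net moment of existing loads = 170 N·m clockwise.
The sign weighs 16.6 × 9.81 = 162.8 N and must supply an equal counterclockwise moment, so its lever arm about the knife-edge support is 170 / 162.8 = 1.04 m.
That puts it at 4.87 + 1.04 = 5.91 m from the right end.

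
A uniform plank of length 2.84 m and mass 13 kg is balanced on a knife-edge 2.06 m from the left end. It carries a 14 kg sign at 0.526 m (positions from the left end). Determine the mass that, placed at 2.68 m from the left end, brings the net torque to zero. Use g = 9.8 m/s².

m ≈ 48.1 kg

Sum moments about the knife-edge (at 2.06 m from the left end) (the support reaction has zero arm there).
Beam weight: 13 × 9.8 = 127.4 N down at 1.42 m → arm 0.64 m, τ = 127.4 × 0.64 = 81.54 N·m counterclockwise.
Sign: 14 × 9.8 = 137.2 N down at 0.526 m → arm 1.534 m, τ = 137.2 × 1.534 = 210.5 N·m counterclockwise.
Net moment of known loads = 292 N·m counterclockwise.
An unknown mass m at 2.68 m has arm 0.62 m; its moment is m·g·0.62 clockwise.
For rotational equilibrium, m × 9.8 × 0.62 = 292, so m = 292 / (9.8 × 0.62) = 48.1 kg.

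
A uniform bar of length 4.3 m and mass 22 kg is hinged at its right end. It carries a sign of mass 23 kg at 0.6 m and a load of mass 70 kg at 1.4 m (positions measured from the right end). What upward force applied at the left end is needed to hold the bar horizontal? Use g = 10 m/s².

F ≈ 370 N

Choose the right end as the axis so the unknown pivot reaction has zero arm there.
Beam weight: 22 × 10 = 220 N down at 2.15 m → arm 2.15 m, τ = 220 × 2.15 = 473 N·m counterclockwise.
Sign: 23 × 10 = 230 N down at 0.6 m → arm 0.6 m, τ = 230 × 0.6 = 138 N·m counterclockwise.
Load: 70 × 10 = 700 N down at 1.4 m → arm 1.4 m, τ = 700 × 1.4 = 980 N·m counterclockwise.
Net moment of the loads = 1591 N·m counterclockwise.
The upward force F acts at the left end, arm 4.3 m, giving F × 4.3 clockwise.
Setting net torque to zero: F × 4.3 = 1591 → F = 1591 / 4.3 = 370 N.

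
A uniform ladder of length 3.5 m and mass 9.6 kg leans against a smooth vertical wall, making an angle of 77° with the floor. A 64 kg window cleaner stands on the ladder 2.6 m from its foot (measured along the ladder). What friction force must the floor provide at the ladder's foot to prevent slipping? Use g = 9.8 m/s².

Choose the foot of the ladder as the axis so the floor normal and friction both act there and drop out.
Ladder weight 9.6×9.8 = 94.08 N acts at 1.75 m along the ladder; its horizontal arm is 1.75·cos77° = 0.3937 m → τ = 37.04 N·m clockwise.
Window cleaner: 64×9.8 = 627.2 N at 2.6 m → arm 0.5849 m → τ = 366.8 N·m clockwise.
Wall normal N acts horizontally at the top; its moment arm is the height L sinθ = 3.5·sin77° = 3.41 m, counterclockwise.
Στ = 0 ⇒ N × 3.41 = 403.8 ⇒ N = 118 N.
ΣFx = 0: friction at the foot balances the wall's push, so f = N_wall = 118 N.

f ≈ 118 N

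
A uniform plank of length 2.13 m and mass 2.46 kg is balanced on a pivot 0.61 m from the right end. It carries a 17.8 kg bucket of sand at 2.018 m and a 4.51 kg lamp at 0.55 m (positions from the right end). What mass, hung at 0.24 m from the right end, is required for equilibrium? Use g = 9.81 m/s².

m ≈ 70 kg

Take moments about the pivot (at 0.61 m from the right end).
Beam weight: 2.46 × 9.81 = 24.13 N down at 1.065 m → arm 0.455 m, τ = 24.13 × 0.455 = 10.98 N·m counterclockwise.
Bucket of sand: 17.8 × 9.81 = 174.6 N down at 2.018 m → arm 1.408 m, τ = 174.6 × 1.408 = 245.8 N·m counterclockwise.
Lamp: 4.51 × 9.81 = 44.24 N down at 0.55 m → arm 0.06 m, τ = 44.24 × 0.06 = 2.654 N·m clockwise.
Net moment of known loads = 254.1 N·m counterclockwise.
An unknown mass m at 0.24 m has arm 0.37 m; its moment is m·g·0.37 clockwise.
Στ = 0 ⇒ m × 9.81 × 0.37 = 254.1 ⇒ m = 254.1 / (9.81 × 0.37) = 70 kg.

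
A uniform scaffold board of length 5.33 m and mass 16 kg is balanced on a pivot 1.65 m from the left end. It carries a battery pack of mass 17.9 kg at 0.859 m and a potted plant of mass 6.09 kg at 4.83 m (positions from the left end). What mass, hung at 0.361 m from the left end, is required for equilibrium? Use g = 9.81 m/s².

Choose the pivot (at 1.65 m from the left end) as the axis so the support reaction has zero arm there.
Beam weight: 16 × 9.81 = 157 N down at 2.665 m → arm 1.015 m, τ = 157 × 1.015 = 159.4 N·m clockwise.
Battery pack: 17.9 × 9.81 = 175.6 N down at 0.859 m → arm 0.791 m, τ = 175.6 × 0.791 = 138.9 N·m counterclockwise.
Potted plant: 6.09 × 9.81 = 59.74 N down at 4.83 m → arm 3.18 m, τ = 59.74 × 3.18 = 190 N·m clockwise.
Net moment of known loads = 210.5 N·m clockwise.
An unknown mass m at 0.361 m has arm 1.289 m; its moment is m·g·1.289 counterclockwise.
Setting net torque to zero: m × 9.81 × 1.289 = 210.5 → m = 210.5 / (9.81 × 1.289) = 16.6 kg.

m ≈ 16.6 kg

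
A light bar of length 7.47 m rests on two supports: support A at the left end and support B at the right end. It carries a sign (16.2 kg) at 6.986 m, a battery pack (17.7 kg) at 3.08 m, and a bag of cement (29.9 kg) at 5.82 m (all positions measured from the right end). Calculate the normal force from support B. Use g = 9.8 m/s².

R_B ≈ 177 N

About support A:
Sign: 16.2 × 9.8 = 158.8 N down at 6.986 m → arm 0.484 m, τ = 158.8 × 0.484 = 76.86 N·m clockwise.
Battery pack: 17.7 × 9.8 = 173.5 N down at 3.08 m → arm 4.39 m, τ = 173.5 × 4.39 = 761.7 N·m clockwise.
Bag of cement: 29.9 × 9.8 = 293 N down at 5.82 m → arm 1.65 m, τ = 293 × 1.65 = 483.4 N·m clockwise.
Net load moment about support A = 1322 N·m clockwise.
Reaction R at support B is upward at 0 m, arm 7.47 m → moment R × 7.47 counterclockwise.
For rotational equilibrium, R × 7.47 = 1322, so R = 177 N.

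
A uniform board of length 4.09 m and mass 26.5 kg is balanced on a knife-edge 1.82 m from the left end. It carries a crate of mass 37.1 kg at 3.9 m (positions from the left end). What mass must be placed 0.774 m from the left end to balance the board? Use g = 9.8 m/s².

Choose the knife-edge (at 1.82 m from the left end) as the axis so the support reaction has zero arm there.
Beam weight: 26.5 × 9.8 = 259.7 N down at 2.045 m → arm 0.225 m, τ = 259.7 × 0.225 = 58.43 N·m clockwise.
Crate: 37.1 × 9.8 = 363.6 N down at 3.9 m → arm 2.08 m, τ = 363.6 × 2.08 = 756.3 N·m clockwise.
Net moment of known loads = 814.7 N·m clockwise.
An unknown mass m at 0.774 m has arm 1.046 m; its moment is m·g·1.046 counterclockwise.
For rotational equilibrium, m × 9.8 × 1.046 = 814.7, so m = 814.7 / (9.8 × 1.046) = 79.5 kg.

m ≈ 79.5 kg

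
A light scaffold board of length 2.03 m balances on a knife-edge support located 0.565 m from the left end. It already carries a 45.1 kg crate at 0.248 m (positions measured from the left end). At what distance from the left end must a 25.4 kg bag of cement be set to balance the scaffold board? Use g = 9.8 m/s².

x ≈ 1.13 m from the left end

Taking torques about the knife-edge support (at 0.565 m from the left end):
Crate: 45.1 × 9.8 = 442 N down at 0.248 m → arm 0.317 m, τ = 442 × 0.317 = 140.1 N·m counterclockwise.
Net moment of existing loads = 140.1 N·m counterclockwise.
The bag of cement weighs 25.4 × 9.8 = 248.9 N and must supply an equal clockwise moment, so its lever arm about the knife-edge support is 140.1 / 248.9 = 0.563 m.
That puts it at 0.565 + 0.563 = 1.13 m from the left end.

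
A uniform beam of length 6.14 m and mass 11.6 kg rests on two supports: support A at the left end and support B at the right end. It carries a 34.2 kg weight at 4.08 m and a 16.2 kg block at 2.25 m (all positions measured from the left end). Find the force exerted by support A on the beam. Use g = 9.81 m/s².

About support B:
Beam weight: 11.6 × 9.81 = 113.8 N down at 3.07 m → arm 3.07 m, τ = 113.8 × 3.07 = 349.4 N·m counterclockwise.
Weight: 34.2 × 9.81 = 335.5 N down at 4.08 m → arm 2.06 m, τ = 335.5 × 2.06 = 691.1 N·m counterclockwise.
Block: 16.2 × 9.81 = 158.9 N down at 2.25 m → arm 3.89 m, τ = 158.9 × 3.89 = 618.1 N·m counterclockwise.
Net load moment about support B = 1659 N·m counterclockwise.
Reaction R at support A is upward at 0 m, arm 6.14 m → moment R × 6.14 clockwise.
Setting net torque to zero: R × 6.14 = 1659 → R = 270 N.

R_A ≈ 270 N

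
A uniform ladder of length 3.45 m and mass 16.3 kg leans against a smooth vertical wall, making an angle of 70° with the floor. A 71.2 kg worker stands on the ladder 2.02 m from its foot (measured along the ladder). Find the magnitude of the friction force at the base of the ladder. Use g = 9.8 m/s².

Take moments about the foot of the ladder.
Ladder weight 16.3×9.8 = 159.7 N acts at 1.725 m along the ladder; its horizontal arm is 1.725·cos70° = 0.59 m → τ = 94.22 N·m clockwise.
Worker: 71.2×9.8 = 697.8 N at 2.02 m → arm 0.6909 m → τ = 482.1 N·m clockwise.
Wall normal N acts horizontally at the top; its moment arm is the height L sinθ = 3.45·sin70° = 3.242 m, counterclockwise.
Στ = 0 ⇒ N × 3.242 = 576.3 ⇒ N = 178 N.
ΣFx = 0: friction at the foot balances the wall's push, so f = N_wall = 178 N.

f ≈ 178 N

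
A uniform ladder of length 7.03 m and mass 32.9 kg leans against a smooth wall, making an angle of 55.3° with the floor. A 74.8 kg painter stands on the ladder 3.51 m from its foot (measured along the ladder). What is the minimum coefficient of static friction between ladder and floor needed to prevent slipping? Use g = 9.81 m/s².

μ_min ≈ 0.346

Taking torques about the foot of the ladder:
Ladder weight 32.9×9.81 = 322.7 N acts at 3.515 m along the ladder; its horizontal arm is 3.515·cos55.3° = 2.001 m → τ = 645.7 N·m clockwise.
Painter: 74.8×9.81 = 733.8 N at 3.51 m → arm 1.998 m → τ = 1466 N·m clockwise.
Wall normal N acts horizontally at the top; its moment arm is the height L sinθ = 7.03·sin55.3° = 5.78 m, counterclockwise.
For rotational equilibrium, N × 5.78 = 2112, so N = 365.4 N.
ΣFx = 0 ⇒ f = N_wall = 365.4 N. ΣFy = 0 ⇒ N_floor = 1056 N.
μ_min = f / N_floor = 365.4 / 1056 = 0.346.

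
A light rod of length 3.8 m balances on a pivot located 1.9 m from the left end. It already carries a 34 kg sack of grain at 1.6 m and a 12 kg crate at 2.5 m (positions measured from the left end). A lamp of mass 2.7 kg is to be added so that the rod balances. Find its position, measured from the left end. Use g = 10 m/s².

x ≈ 3.01 m from the left end

Sum moments about the pivot (at 1.9 m from the left end) (the support reaction has zero arm there).
Sack of grain: 34 × 10 = 340 N down at 1.6 m → arm 0.3 m, τ = 340 × 0.3 = 102 N·m counterclockwise.
Crate: 12 × 10 = 120 N down at 2.5 m → arm 0.6 m, τ = 120 × 0.6 = 72 N·m clockwise.
Net moment of existing loads = 30 N·m counterclockwise.
The lamp weighs 2.7 × 10 = 27 N and must supply an equal clockwise moment, so its lever arm about the pivot is 30 / 27 = 1.11 m.
That puts it at 1.9 + 1.11 = 3.01 m from the left end.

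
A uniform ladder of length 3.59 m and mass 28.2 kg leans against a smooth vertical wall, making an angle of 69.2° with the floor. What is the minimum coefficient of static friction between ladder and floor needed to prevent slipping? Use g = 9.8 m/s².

Take moments about the foot of the ladder.
Ladder weight 28.2×9.8 = 276.4 N acts at 1.795 m along the ladder; its horizontal arm is 1.795·cos69.2° = 0.6374 m → τ = 176.2 N·m clockwise.
Wall normal N acts horizontally at the top; its moment arm is the height L sinθ = 3.59·sin69.2° = 3.356 m, counterclockwise.
Στ = 0 ⇒ N × 3.356 = 176.2 ⇒ N = 52.5 N.
ΣFx = 0 ⇒ f = N_wall = 52.5 N. ΣFy = 0 ⇒ N_floor = 276.4 N.
μ_min = f / N_floor = 52.5 / 276.4 = 0.19.

μ_min ≈ 0.19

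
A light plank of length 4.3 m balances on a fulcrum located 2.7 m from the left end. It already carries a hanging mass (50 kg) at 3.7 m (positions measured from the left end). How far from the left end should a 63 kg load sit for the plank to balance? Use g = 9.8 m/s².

About the fulcrum (at 2.7 m from the left end):
Hanging mass: 50 × 9.8 = 490 N down at 3.7 m → arm 1 m, τ = 490 × 1 = 490 N·m clockwise.
Net moment of existing loads = 490 N·m clockwise.
The load weighs 63 × 9.8 = 617.4 N and must supply an equal counterclockwise moment, so its lever arm about the fulcrum is 490 / 617.4 = 0.794 m.
That puts it at 2.7 − 0.794 = 1.91 m from the left end.

x ≈ 1.91 m from the left end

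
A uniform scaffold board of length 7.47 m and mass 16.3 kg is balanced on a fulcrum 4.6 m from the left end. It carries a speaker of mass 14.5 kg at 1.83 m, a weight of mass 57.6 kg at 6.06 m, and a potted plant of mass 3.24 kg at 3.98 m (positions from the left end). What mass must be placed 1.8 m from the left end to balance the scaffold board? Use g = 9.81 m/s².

Taking torques about the fulcrum (at 4.6 m from the left end):
Beam weight: 16.3 × 9.81 = 159.9 N down at 3.735 m → arm 0.865 m, τ = 159.9 × 0.865 = 138.3 N·m counterclockwise.
Speaker: 14.5 × 9.81 = 142.2 N down at 1.83 m → arm 2.77 m, τ = 142.2 × 2.77 = 393.9 N·m counterclockwise.
Weight: 57.6 × 9.81 = 565.1 N down at 6.06 m → arm 1.46 m, τ = 565.1 × 1.46 = 825 N·m clockwise.
Potted plant: 3.24 × 9.81 = 31.78 N down at 3.98 m → arm 0.62 m, τ = 31.78 × 0.62 = 19.7 N·m counterclockwise.
Net moment of known loads = 273.1 N·m clockwise.
An unknown mass m at 1.8 m has arm 2.8 m; its moment is m·g·2.8 counterclockwise.
For rotational equilibrium, m × 9.81 × 2.8 = 273.1, so m = 273.1 / (9.81 × 2.8) = 9.94 kg.

m ≈ 9.94 kg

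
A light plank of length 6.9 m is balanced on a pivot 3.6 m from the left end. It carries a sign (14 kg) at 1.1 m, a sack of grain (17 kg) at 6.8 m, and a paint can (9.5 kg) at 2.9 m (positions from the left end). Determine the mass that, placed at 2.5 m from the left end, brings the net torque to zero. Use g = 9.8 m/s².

m ≈ 11.6 kg

Choose the pivot (at 3.6 m from the left end) as the axis so the support reaction has zero arm there.
Sign: 14 × 9.8 = 137.2 N down at 1.1 m → arm 2.5 m, τ = 137.2 × 2.5 = 343 N·m counterclockwise.
Sack of grain: 17 × 9.8 = 166.6 N down at 6.8 m → arm 3.2 m, τ = 166.6 × 3.2 = 533.1 N·m clockwise.
Paint can: 9.5 × 9.8 = 93.1 N down at 2.9 m → arm 0.7 m, τ = 93.1 × 0.7 = 65.17 N·m counterclockwise.
Net moment of known loads = 124.9 N·m clockwise.
An unknown mass m at 2.5 m has arm 1.1 m; its moment is m·g·1.1 counterclockwise.
Balancing moments: m × 9.8 × 1.1 = 124.9, giving m = 124.9 / (9.8 × 1.1) = 11.6 kg.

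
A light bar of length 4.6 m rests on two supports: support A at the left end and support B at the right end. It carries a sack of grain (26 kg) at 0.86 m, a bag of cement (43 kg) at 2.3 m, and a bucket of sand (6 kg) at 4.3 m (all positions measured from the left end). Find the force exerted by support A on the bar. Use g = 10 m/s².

R_A ≈ 430 N

Take moments about support B.
Sack of grain: 26 × 10 = 260 N down at 0.86 m → arm 3.74 m, τ = 260 × 3.74 = 972.4 N·m counterclockwise.
Bag of cement: 43 × 10 = 430 N down at 2.3 m → arm 2.3 m, τ = 430 × 2.3 = 989 N·m counterclockwise.
Bucket of sand: 6 × 10 = 60 N down at 4.3 m → arm 0.3 m, τ = 60 × 0.3 = 18 N·m counterclockwise.
Net load moment about support B = 1979 N·m counterclockwise.
Reaction R at support A is upward at 0 m, arm 4.6 m → moment R × 4.6 clockwise.
Balancing moments: R × 4.6 = 1979, giving R = 430 N.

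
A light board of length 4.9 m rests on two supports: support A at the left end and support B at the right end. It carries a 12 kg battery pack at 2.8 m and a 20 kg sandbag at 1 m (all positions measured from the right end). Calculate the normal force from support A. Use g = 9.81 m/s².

R_A ≈ 107 N

About support B:
Battery pack: 12 × 9.81 = 117.7 N down at 2.8 m → arm 2.8 m, τ = 117.7 × 2.8 = 329.6 N·m counterclockwise.
Sandbag: 20 × 9.81 = 196.2 N down at 1 m → arm 1 m, τ = 196.2 × 1 = 196.2 N·m counterclockwise.
Net load moment about support B = 525.8 N·m counterclockwise.
Reaction R at support A is upward at 4.9 m, arm 4.9 m → moment R × 4.9 clockwise.
For rotational equilibrium, R × 4.9 = 525.8, so R = 107 N.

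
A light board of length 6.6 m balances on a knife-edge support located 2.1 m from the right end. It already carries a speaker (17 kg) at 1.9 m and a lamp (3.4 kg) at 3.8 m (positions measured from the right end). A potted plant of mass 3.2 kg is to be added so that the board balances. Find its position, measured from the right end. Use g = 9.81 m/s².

Take moments about the knife-edge support (at 2.1 m from the right end).
Speaker: 17 × 9.81 = 166.8 N down at 1.9 m → arm 0.2 m, τ = 166.8 × 0.2 = 33.36 N·m clockwise.
Lamp: 3.4 × 9.81 = 33.35 N down at 3.8 m → arm 1.7 m, τ = 33.35 × 1.7 = 56.7 N·m counterclockwise.
Net moment of existing loads = 23.34 N·m counterclockwise.
The potted plant weighs 3.2 × 9.81 = 31.39 N and must supply an equal clockwise moment, so its lever arm about the knife-edge support is 23.34 / 31.39 = 0.744 m.
That puts it at 2.1 − 0.744 = 1.36 m from the right end.

x ≈ 1.36 m from the right end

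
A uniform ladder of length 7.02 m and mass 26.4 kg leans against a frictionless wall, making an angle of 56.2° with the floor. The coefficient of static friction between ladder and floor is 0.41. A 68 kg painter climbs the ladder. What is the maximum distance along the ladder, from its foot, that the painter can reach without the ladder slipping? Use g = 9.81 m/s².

Sum moments about the foot of the ladder (the floor normal and friction both act there and drop out).
Ladder weight 26.4×9.81 = 259 N acts at 3.51 m along the ladder; its horizontal arm is 3.51·cos56.2° = 1.953 m → τ = 505.8 N·m clockwise.
Painter weight 68×9.81 = 667.1 N at distance d → arm d·cos56.2° → τ = 667.1·d·0.5563 clockwise.
Wall normal N at the top has arm L sinθ = 5.834 m counterclockwise, so Στ = 0 gives N·5.834 = 505.8 + 371.1·d.
ΣFy = 0 ⇒ N_floor = 926.1 N, so the maximum friction is μ_s·N_floor = 0.41×926.1 = 379.7 N. ΣFx = 0 ⇒ N_wall = f, so at the slipping point N = 379.7 N.
Substituting: 379.7×5.834 = 505.8 + 371.1·d ⇒ d = (2215 − 505.8) / 371.1 = 4.61 m.

d ≈ 4.61 m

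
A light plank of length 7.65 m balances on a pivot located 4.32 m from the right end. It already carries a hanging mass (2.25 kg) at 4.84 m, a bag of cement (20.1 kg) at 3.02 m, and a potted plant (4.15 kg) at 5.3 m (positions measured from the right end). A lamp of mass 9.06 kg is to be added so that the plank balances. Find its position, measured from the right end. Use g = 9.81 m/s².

x ≈ 6.63 m from the right end

Choose the pivot (at 4.32 m from the right end) as the axis so the support reaction has zero arm there.
Hanging mass: 2.25 × 9.81 = 22.07 N down at 4.84 m → arm 0.52 m, τ = 22.07 × 0.52 = 11.48 N·m counterclockwise.
Bag of cement: 20.1 × 9.81 = 197.2 N down at 3.02 m → arm 1.3 m, τ = 197.2 × 1.3 = 256.4 N·m clockwise.
Potted plant: 4.15 × 9.81 = 40.71 N down at 5.3 m → arm 0.98 m, τ = 40.71 × 0.98 = 39.9 N·m counterclockwise.
Net moment of existing loads = 205 N·m clockwise.
The lamp weighs 9.06 × 9.81 = 88.88 N and must supply an equal counterclockwise moment, so its lever arm about the pivot is 205 / 88.88 = 2.31 m.
That puts it at 4.32 + 2.31 = 6.63 m from the right end.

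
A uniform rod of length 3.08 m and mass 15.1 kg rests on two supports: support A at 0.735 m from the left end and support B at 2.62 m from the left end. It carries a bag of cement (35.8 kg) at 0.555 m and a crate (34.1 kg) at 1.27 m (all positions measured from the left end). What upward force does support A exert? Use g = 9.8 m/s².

Sum moments about support B (its reaction then has zero moment arm).
Beam weight: 15.1 × 9.8 = 148 N down at 1.54 m → arm 1.08 m, τ = 148 × 1.08 = 159.8 N·m counterclockwise.
Bag of cement: 35.8 × 9.8 = 350.8 N down at 0.555 m → arm 2.065 m, τ = 350.8 × 2.065 = 724.4 N·m counterclockwise.
Crate: 34.1 × 9.8 = 334.2 N down at 1.27 m → arm 1.35 m, τ = 334.2 × 1.35 = 451.2 N·m counterclockwise.
Net load moment about support B = 1335 N·m counterclockwise.
Reaction R at support A is upward at 0.735 m, arm 1.885 m → moment R × 1.885 clockwise.
Setting net torque to zero: R × 1.885 = 1335 → R = 708 N.

R_A ≈ 708 N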